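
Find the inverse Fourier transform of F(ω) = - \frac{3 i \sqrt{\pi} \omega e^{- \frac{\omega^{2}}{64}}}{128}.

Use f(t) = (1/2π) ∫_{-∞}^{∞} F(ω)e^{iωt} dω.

f(t) = 3 t e^{- 16 t^{2}}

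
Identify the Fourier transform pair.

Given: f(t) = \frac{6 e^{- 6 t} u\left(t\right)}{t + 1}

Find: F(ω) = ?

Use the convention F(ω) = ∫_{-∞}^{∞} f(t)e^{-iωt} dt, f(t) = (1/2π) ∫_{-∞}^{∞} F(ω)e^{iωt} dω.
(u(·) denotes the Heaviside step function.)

F(ω) = 6 e^{i \omega + 6} \operatorname{E}_{1}\left(i \omega + 6\right)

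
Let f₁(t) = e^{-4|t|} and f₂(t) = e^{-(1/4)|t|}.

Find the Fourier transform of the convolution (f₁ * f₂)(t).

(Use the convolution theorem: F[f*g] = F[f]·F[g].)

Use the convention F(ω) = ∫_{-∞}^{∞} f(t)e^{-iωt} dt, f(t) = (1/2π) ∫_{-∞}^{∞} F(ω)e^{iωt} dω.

F[f₁*f₂](ω) = \frac{64}{\left(\omega^{2} + 16\right) \left(16 \omega^{2} + 1\right)}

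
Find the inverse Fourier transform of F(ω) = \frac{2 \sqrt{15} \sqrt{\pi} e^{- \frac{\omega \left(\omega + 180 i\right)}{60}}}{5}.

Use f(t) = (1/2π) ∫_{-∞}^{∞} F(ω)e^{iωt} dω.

f(t) = 6 e^{- 15 \left(t - 3\right)^{2}}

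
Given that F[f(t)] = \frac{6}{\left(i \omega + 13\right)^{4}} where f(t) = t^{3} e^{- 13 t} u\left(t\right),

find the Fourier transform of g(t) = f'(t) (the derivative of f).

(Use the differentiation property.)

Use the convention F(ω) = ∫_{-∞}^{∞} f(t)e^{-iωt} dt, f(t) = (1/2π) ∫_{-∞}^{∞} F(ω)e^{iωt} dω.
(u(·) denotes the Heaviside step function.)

F[g](ω) = \frac{6 i \omega}{\left(i \omega + 13\right)^{4}}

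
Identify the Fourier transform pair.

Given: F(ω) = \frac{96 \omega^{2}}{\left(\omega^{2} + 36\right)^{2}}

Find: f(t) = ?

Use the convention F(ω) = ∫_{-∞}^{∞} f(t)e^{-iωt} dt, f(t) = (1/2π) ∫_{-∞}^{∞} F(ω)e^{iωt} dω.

f(t) = 4 \left(1 - 6 \left|{t}\right|\right) e^{- 6 \left|{t}\right|}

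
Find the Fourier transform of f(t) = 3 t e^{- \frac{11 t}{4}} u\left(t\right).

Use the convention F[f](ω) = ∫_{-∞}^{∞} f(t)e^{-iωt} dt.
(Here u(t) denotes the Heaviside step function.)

F(ω) = \frac{48}{\left(4 i \omega + 11\right)^{2}}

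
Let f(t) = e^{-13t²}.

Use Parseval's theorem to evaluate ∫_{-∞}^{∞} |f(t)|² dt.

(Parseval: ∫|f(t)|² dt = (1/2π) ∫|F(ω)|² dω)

∫|f(t)|² dt = \frac{\sqrt{26} \sqrt{\pi}}{26}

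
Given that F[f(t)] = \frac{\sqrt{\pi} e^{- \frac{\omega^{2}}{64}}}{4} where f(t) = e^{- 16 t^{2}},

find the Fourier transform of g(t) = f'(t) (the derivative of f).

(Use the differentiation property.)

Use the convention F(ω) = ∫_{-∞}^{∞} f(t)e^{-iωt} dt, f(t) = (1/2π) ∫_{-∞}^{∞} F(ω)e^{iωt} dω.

F[g](ω) = \frac{i \sqrt{\pi} \omega e^{- \frac{\omega^{2}}{64}}}{4}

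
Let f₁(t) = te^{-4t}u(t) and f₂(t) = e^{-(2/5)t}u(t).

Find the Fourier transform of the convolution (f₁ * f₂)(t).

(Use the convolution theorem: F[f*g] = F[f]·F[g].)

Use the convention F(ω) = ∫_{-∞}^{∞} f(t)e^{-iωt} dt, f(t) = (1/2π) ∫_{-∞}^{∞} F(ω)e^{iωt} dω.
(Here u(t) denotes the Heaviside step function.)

F[f₁*f₂](ω) = \frac{5}{\left(i \omega + 4\right)^{2} \left(5 i \omega + 2\right)}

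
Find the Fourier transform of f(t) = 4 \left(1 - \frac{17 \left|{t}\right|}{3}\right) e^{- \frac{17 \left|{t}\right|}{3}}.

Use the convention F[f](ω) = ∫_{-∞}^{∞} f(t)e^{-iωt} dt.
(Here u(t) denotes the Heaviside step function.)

F(ω) = \frac{7344 \omega^{2}}{\left(9 \omega^{2} + 289\right)^{2}}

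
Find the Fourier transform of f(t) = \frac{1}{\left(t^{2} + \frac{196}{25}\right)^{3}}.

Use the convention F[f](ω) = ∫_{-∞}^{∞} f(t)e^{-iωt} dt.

F(ω) = \frac{125 \pi \left(196 \omega^{2} + 210 \left|{\omega}\right| + 75\right) e^{- \frac{14 \left|{\omega}\right|}{5}}}{4302592}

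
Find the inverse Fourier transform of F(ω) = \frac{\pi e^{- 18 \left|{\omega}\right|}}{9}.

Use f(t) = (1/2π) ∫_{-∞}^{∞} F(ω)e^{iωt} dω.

f(t) = \frac{2}{t^{2} + 324}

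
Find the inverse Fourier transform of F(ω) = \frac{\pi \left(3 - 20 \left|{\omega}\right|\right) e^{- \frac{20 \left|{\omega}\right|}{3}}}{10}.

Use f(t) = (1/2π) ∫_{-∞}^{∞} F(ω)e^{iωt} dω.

f(t) = \frac{4 t^{2}}{\left(t^{2} + \frac{400}{9}\right)^{2}}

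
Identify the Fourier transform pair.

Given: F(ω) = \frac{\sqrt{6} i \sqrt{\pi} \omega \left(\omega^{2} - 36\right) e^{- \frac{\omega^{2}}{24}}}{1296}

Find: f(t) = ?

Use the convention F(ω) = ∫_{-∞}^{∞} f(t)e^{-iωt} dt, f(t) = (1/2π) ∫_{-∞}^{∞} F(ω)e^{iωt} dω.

f(t) = 8 t^{3} e^{- 6 t^{2}}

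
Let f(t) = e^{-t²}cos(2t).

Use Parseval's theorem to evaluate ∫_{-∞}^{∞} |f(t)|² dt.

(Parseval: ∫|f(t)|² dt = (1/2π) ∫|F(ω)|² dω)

∫|f(t)|² dt = \frac{\sqrt{2} \sqrt{\pi} \left(1 + e^{2}\right)}{4 e^{2}}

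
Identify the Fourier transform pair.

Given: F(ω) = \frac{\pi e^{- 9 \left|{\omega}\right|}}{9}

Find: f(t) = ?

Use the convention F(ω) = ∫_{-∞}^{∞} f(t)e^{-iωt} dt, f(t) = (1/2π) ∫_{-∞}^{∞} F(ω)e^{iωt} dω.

f(t) = \frac{1}{t^{2} + 81}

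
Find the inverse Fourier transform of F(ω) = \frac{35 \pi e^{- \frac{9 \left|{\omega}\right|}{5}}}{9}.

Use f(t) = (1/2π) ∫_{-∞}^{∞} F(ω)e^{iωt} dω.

f(t) = \frac{7}{t^{2} + \frac{81}{25}}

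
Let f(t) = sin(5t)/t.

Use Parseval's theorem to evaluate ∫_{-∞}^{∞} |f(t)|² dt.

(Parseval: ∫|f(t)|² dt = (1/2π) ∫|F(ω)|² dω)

∫|f(t)|² dt = 5 \pi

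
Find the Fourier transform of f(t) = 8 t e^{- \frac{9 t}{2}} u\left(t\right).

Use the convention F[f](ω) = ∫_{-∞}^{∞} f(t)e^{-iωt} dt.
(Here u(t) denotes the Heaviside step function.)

F(ω) = \frac{32}{\left(2 i \omega + 9\right)^{2}}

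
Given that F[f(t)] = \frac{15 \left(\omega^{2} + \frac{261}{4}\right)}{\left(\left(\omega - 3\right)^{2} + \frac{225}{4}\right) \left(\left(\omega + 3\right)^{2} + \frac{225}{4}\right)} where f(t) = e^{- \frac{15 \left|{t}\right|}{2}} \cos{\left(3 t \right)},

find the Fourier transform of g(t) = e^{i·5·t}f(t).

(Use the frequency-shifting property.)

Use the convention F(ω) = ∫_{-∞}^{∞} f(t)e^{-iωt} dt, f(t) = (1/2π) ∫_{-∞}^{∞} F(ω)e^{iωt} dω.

F[g](ω) = \frac{60 \left(4 \left(\omega - 5\right)^{2} + 261\right)}{\left(4 \left(\omega - 8\right)^{2} + 225\right) \left(4 \left(\omega - 2\right)^{2} + 225\right)}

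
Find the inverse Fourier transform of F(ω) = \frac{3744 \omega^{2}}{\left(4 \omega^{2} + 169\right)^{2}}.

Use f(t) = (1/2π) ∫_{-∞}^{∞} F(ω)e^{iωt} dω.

f(t) = 9 \left(1 - \frac{13 \left|{t}\right|}{2}\right) e^{- \frac{13 \left|{t}\right|}{2}}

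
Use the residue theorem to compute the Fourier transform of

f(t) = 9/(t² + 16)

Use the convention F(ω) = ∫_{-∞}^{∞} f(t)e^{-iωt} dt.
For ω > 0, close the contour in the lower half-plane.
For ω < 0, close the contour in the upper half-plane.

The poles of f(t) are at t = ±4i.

Let g(z) = f(z)e^{-iωz}; for large |z| the factor e^{-iωz} decays in the lower half-plane when ω > 0 and in the upper half-plane when ω < 0.

Case ω > 0 (lower half-plane, clockwise contour ⇒ F(ω) = -2πi·ΣRes):
  Res_{z = - 4 i} g(z) = \frac{9 i e^{- 4 \omega}}{8}
  F(ω) = -2πi·ΣRes = \frac{9 \pi e^{- 4 \omega}}{4}

Case ω < 0 (upper half-plane, counterclockwise contour ⇒ F(ω) = +2πi·ΣRes):
  Res_{z = 4 i} g(z) = - \frac{9 i e^{4 \omega}}{8}
  F(ω) = 2πi·ΣRes = \frac{9 \pi e^{4 \omega}}{4}

Both cases combine into a single formula in |ω|:

F(ω) = \frac{9 \pi e^{- 4 \left|{\omega}\right|}}{4}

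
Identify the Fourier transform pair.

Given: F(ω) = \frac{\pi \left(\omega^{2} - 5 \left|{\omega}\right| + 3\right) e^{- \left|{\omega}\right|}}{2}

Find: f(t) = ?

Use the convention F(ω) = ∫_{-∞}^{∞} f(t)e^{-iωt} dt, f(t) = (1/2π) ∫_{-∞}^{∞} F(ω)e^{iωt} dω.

f(t) = \frac{4 t^{4}}{\left(t^{2} + 1\right)^{3}}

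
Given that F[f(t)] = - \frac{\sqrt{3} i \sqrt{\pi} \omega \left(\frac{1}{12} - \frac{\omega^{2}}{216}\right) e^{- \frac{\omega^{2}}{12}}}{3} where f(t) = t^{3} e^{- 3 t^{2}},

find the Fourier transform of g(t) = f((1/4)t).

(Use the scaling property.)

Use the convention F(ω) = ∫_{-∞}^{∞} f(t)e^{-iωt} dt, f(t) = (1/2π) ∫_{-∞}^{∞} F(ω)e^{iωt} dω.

F[g](ω) = \frac{4 \sqrt{3} i \sqrt{\pi} \omega \left(8 \omega^{2} - 9\right) e^{- \frac{4 \omega^{2}}{3}}}{81}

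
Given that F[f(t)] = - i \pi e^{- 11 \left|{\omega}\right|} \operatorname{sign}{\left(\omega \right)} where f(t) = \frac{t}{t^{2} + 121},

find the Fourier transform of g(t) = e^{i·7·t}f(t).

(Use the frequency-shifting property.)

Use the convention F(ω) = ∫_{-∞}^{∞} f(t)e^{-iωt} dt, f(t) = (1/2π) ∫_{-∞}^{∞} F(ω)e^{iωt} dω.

F[g](ω) = - i \pi e^{- 11 \left|{\omega - 7}\right|} \operatorname{sign}{\left(\omega - 7 \right)}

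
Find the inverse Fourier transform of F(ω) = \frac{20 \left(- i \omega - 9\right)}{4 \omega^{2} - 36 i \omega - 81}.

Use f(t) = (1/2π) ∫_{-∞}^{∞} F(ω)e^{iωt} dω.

f(t) = 5 \left(\frac{9 t}{2} + 1\right) e^{- \frac{9 t}{2}} u\left(t\right)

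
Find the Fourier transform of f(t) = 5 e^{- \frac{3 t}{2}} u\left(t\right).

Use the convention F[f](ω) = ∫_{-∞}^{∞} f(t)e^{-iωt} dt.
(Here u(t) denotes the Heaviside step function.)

F(ω) = \frac{10}{2 i \omega + 3}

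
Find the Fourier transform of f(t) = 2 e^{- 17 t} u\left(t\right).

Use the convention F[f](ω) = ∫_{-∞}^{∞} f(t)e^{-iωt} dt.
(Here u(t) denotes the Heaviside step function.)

F(ω) = \frac{2}{i \omega + 17}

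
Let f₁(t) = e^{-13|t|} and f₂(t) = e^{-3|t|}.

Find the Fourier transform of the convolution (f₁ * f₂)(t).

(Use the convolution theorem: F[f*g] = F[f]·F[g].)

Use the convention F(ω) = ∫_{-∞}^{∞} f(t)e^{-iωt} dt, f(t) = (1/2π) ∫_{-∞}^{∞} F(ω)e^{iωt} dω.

F[f₁*f₂](ω) = \frac{156}{\left(\omega^{2} + 9\right) \left(\omega^{2} + 169\right)}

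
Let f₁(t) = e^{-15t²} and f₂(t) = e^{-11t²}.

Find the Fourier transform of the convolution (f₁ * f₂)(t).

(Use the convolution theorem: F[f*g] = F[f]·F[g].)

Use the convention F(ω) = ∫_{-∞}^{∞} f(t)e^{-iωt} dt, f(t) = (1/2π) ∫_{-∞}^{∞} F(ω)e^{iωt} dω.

F[f₁*f₂](ω) = \frac{\sqrt{165} \pi e^{- \frac{13 \omega^{2}}{330}}}{165}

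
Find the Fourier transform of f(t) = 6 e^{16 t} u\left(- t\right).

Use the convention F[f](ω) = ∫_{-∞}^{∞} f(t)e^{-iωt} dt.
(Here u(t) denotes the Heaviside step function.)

F(ω) = - \frac{6}{i \omega - 16}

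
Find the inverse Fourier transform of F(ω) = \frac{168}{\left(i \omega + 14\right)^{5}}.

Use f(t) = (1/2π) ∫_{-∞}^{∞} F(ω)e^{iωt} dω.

f(t) = 7 t^{4} e^{- 14 t} u\left(t\right)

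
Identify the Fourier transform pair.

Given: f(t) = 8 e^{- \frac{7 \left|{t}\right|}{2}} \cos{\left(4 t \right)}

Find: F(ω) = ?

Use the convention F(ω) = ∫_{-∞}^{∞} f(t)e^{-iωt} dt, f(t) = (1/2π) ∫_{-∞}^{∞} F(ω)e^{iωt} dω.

F(ω) = \frac{224 \left(4 \omega^{2} + 113\right)}{16 \omega^{4} - 120 \omega^{2} + 12769}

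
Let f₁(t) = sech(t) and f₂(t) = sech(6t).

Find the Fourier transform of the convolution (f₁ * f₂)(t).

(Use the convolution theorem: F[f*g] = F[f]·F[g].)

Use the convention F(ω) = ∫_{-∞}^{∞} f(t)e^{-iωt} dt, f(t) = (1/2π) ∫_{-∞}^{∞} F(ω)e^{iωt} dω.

F[f₁*f₂](ω) = \frac{\pi^{2}}{6 \cosh{\left(\frac{\pi \omega}{12} \right)} \cosh{\left(\frac{\pi \omega}{2} \right)}}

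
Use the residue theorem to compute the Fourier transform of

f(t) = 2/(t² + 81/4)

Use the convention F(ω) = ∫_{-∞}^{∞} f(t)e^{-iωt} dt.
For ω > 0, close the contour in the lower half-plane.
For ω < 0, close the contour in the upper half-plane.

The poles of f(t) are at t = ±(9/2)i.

Let g(z) = f(z)e^{-iωz}; for large |z| the factor e^{-iωz} decays in the lower half-plane when ω > 0 and in the upper half-plane when ω < 0.

Case ω > 0 (lower half-plane, clockwise contour ⇒ F(ω) = -2πi·ΣRes):
  Res_{z = - \frac{9 i}{2}} g(z) = \frac{2 i e^{- \frac{9 \omega}{2}}}{9}
  F(ω) = -2πi·ΣRes = \frac{4 \pi e^{- \frac{9 \omega}{2}}}{9}

Case ω < 0 (upper half-plane, counterclockwise contour ⇒ F(ω) = +2πi·ΣRes):
  Res_{z = \frac{9 i}{2}} g(z) = - \frac{2 i e^{\frac{9 \omega}{2}}}{9}
  F(ω) = 2πi·ΣRes = \frac{4 \pi e^{\frac{9 \omega}{2}}}{9}

Both cases combine into a single formula in |ω|:

F(ω) = \frac{4 \pi e^{- \frac{9 \left|{\omega}\right|}{2}}}{9}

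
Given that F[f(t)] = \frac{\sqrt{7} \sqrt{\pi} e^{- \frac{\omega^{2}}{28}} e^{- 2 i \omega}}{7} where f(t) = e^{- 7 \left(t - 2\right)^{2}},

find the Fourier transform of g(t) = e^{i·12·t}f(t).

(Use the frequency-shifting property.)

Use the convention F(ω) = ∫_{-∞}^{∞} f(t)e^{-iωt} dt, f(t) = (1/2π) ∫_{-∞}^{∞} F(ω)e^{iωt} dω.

F[g](ω) = \frac{\sqrt{7} \sqrt{\pi} e^{- \frac{\left(\omega - 12\right) \left(\omega - 12 + 56 i\right)}{28}}}{7}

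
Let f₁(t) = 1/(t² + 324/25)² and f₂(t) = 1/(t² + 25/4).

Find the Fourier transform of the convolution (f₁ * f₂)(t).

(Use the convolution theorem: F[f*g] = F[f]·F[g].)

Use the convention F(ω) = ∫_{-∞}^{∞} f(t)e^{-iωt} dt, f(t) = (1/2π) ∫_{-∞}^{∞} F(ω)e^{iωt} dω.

F[f₁*f₂](ω) = \frac{5 \pi^{2} \left(18 \left|{\omega}\right| + 5\right) e^{- \frac{61 \left|{\omega}\right|}{10}}}{5832}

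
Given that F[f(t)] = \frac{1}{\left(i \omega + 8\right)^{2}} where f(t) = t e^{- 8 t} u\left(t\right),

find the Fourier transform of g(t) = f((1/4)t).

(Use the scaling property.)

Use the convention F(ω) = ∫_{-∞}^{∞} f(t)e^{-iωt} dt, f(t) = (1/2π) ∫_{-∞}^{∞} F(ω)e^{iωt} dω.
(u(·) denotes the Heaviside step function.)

F[g](ω) = \frac{1}{4 \left(i \omega + 2\right)^{2}}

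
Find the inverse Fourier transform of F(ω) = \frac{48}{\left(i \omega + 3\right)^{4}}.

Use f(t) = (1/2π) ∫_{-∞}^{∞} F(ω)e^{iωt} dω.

f(t) = 8 t^{3} e^{- 3 t} u\left(t\right)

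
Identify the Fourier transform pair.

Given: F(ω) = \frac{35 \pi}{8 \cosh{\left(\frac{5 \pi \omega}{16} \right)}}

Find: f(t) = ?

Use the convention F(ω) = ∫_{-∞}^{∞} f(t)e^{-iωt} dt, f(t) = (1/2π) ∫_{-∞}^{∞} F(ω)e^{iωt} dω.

f(t) = \frac{7}{\cosh{\left(\frac{8 t}{5} \right)}}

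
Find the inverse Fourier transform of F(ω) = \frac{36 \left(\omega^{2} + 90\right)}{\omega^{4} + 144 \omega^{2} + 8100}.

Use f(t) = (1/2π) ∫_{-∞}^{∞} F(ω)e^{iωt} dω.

f(t) = 2 e^{- 9 \left|{t}\right|} \cos{\left(3 \left|{t}\right| \right)}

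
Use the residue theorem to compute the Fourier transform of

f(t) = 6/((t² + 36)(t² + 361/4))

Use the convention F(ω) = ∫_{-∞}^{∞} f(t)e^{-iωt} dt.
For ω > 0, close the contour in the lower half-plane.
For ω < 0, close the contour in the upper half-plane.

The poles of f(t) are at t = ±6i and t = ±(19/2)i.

Let g(z) = f(z)e^{-iωz}; for large |z| the factor e^{-iωz} decays in the lower half-plane when ω > 0 and in the upper half-plane when ω < 0.

Case ω > 0 (lower half-plane, clockwise contour ⇒ F(ω) = -2πi·ΣRes):
  Res_{z = - 6 i} g(z) = \frac{2 i e^{- 6 \omega}}{217}
  Res_{z = - \frac{19 i}{2}} g(z) = - \frac{24 i e^{- \frac{19 \omega}{2}}}{4123}
  F(ω) = -2πi·ΣRes = \frac{4 \pi e^{- 6 \omega}}{217} - \frac{48 \pi e^{- \frac{19 \omega}{2}}}{4123}

Case ω < 0 (upper half-plane, counterclockwise contour ⇒ F(ω) = +2πi·ΣRes):
  Res_{z = 6 i} g(z) = - \frac{2 i e^{6 \omega}}{217}
  Res_{z = \frac{19 i}{2}} g(z) = \frac{24 i e^{\frac{19 \omega}{2}}}{4123}
  F(ω) = 2πi·ΣRes = \frac{4 \pi \left(- 12 e^{\frac{19 \omega}{2}} + 19 e^{6 \omega}\right)}{4123}

Both cases combine into a single formula in |ω|:

F(ω) = \frac{4 \pi e^{- 6 \left|{\omega}\right|}}{217} - \frac{48 \pi e^{- \frac{19 \left|{\omega}\right|}{2}}}{4123}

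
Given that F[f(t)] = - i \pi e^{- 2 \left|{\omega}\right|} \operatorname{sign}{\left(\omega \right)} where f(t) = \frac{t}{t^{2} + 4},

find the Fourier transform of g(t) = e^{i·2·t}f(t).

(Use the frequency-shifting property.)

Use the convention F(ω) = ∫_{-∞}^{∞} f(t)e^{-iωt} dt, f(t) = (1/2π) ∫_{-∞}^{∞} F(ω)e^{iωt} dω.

F[g](ω) = - i \pi e^{- 2 \left|{\omega - 2}\right|} \operatorname{sign}{\left(\omega - 2 \right)}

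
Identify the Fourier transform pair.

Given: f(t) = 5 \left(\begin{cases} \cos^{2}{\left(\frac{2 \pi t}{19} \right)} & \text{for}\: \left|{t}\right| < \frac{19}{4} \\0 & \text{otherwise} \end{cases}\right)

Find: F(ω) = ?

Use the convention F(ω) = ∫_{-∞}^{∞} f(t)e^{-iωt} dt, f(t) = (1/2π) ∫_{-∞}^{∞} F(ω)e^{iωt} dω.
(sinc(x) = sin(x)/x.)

F(ω) = - \frac{380 \pi^{2} \operatorname{sinc}{\left(\frac{19 \omega}{4} \right)}}{361 \omega^{2} - 16 \pi^{2}}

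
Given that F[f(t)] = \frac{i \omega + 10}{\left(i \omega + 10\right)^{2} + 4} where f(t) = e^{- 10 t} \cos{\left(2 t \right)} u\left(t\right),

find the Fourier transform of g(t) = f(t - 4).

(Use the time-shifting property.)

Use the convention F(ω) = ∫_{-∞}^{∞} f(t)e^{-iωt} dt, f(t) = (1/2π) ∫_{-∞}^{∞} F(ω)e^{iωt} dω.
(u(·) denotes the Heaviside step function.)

F[g](ω) = \frac{\left(i \omega + 10\right) e^{- 4 i \omega}}{\left(i \omega + 10\right)^{2} + 4}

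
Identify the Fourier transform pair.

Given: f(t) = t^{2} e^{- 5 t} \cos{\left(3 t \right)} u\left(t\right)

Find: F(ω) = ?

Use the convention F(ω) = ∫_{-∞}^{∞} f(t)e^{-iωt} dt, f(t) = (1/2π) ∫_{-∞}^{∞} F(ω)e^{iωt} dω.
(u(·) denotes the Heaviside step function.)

F(ω) = \frac{2 \left(- 27 i \omega + \left(i \omega + 5\right)^{3} - 135\right)}{\left(\left(i \omega + 5\right)^{2} + 9\right)^{3}}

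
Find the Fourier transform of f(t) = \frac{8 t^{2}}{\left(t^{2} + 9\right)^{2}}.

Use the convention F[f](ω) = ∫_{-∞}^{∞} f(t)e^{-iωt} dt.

F(ω) = \frac{4 \pi \left(1 - 3 \left|{\omega}\right|\right) e^{- 3 \left|{\omega}\right|}}{3}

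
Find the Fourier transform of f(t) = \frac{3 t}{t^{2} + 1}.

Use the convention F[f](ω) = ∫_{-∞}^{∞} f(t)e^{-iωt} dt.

F(ω) = - 3 i \pi e^{- \left|{\omega}\right|} \operatorname{sign}{\left(\omega \right)}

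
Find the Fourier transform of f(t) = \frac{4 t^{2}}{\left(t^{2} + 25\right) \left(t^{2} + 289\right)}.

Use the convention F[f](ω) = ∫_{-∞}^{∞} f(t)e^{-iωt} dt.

F(ω) = \frac{\pi \left(17 - 5 e^{12 \left|{\omega}\right|}\right) e^{- 17 \left|{\omega}\right|}}{66}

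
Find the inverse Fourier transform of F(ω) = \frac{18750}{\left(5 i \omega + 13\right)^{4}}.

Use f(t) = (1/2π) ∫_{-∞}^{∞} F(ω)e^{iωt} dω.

f(t) = 5 t^{3} e^{- \frac{13 t}{5}} u\left(t\right)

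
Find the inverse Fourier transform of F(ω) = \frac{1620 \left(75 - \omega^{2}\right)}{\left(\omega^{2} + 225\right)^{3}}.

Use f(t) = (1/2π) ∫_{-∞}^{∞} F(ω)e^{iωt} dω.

f(t) = 9 t^{2} e^{- 15 \left|{t}\right|}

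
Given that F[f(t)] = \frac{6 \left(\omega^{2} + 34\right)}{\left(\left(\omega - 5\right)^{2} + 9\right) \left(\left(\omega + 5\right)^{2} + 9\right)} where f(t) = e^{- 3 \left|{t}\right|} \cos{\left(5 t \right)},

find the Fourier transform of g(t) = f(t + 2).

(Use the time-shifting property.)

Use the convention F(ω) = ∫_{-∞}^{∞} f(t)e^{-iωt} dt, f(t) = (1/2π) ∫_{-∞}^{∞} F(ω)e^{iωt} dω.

F[g](ω) = \frac{6 \left(\omega^{2} + 34\right) e^{2 i \omega}}{\omega^{4} - 32 \omega^{2} + 1156}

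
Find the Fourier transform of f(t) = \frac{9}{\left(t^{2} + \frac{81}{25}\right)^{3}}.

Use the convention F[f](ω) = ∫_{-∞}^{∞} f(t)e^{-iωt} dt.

F(ω) = \frac{125 \pi \left(27 \omega^{2} + 45 \left|{\omega}\right| + 25\right) e^{- \frac{9 \left|{\omega}\right|}{5}}}{17496}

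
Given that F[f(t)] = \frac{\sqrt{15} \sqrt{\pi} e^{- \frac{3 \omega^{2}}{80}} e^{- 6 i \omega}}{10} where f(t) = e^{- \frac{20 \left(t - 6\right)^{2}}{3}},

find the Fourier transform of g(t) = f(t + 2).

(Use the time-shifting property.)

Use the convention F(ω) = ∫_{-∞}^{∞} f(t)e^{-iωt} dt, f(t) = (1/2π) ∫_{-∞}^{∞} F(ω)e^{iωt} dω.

F[g](ω) = \frac{\sqrt{15} \sqrt{\pi} e^{- \frac{\omega \left(3 \omega + 320 i\right)}{80}}}{10}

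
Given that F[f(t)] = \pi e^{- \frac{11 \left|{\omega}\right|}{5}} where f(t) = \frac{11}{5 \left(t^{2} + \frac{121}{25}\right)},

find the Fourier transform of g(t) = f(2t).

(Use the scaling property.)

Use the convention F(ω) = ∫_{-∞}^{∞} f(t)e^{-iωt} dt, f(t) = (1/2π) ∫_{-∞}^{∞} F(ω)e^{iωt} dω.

F[g](ω) = \frac{\pi e^{- \frac{11 \left|{\omega}\right|}{10}}}{2}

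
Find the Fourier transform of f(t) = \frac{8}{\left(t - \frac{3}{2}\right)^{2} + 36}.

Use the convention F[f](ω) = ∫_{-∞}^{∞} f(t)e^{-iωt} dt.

F(ω) = \frac{4 \pi e^{- \frac{3 i \omega}{2} - 6 \left|{\omega}\right|}}{3}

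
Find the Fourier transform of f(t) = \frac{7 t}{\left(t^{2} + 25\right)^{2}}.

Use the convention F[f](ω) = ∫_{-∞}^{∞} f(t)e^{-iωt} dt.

F(ω) = - \frac{7 i \pi \omega e^{- 5 \left|{\omega}\right|}}{10}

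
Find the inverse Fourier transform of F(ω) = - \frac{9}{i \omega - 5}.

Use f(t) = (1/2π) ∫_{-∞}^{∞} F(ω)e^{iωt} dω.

f(t) = 9 e^{5 t} u\left(- t\right)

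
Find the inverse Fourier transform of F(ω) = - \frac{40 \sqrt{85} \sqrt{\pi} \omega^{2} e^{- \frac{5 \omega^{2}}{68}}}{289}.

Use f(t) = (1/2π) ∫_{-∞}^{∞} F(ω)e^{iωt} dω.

f(t) = 8 \left(\frac{68 t^{2}}{5} - 2\right) e^{- \frac{17 t^{2}}{5}}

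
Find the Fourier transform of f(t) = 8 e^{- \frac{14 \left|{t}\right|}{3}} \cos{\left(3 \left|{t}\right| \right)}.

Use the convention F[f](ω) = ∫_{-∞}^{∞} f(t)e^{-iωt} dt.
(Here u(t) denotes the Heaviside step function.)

F(ω) = \frac{672 \left(9 \omega^{2} + 277\right)}{81 \omega^{4} + 2070 \omega^{2} + 76729}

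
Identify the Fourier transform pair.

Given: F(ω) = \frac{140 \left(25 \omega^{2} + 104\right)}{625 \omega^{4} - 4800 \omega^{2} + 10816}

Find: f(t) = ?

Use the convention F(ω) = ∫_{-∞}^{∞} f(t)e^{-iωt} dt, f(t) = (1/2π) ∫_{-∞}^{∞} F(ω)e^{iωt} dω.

f(t) = 7 e^{- \frac{2 \left|{t}\right|}{5}} \cos{\left(2 t \right)}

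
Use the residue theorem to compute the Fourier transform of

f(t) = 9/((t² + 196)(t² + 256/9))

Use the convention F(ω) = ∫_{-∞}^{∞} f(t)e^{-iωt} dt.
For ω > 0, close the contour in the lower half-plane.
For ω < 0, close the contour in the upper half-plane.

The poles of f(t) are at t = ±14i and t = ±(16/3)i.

Let g(z) = f(z)e^{-iωz}; for large |z| the factor e^{-iωz} decays in the lower half-plane when ω > 0 and in the upper half-plane when ω < 0.

Case ω > 0 (lower half-plane, clockwise contour ⇒ F(ω) = -2πi·ΣRes):
  Res_{z = - 14 i} g(z) = - \frac{81 i e^{- 14 \omega}}{42224}
  Res_{z = - \frac{16 i}{3}} g(z) = \frac{243 i e^{- \frac{16 \omega}{3}}}{48256}
  F(ω) = -2πi·ΣRes = - \frac{81 \pi e^{- 14 \omega}}{21112} + \frac{243 \pi e^{- \frac{16 \omega}{3}}}{24128}

Case ω < 0 (upper half-plane, counterclockwise contour ⇒ F(ω) = +2πi·ΣRes):
  Res_{z = 14 i} g(z) = \frac{81 i e^{14 \omega}}{42224}
  Res_{z = \frac{16 i}{3}} g(z) = - \frac{243 i e^{\frac{16 \omega}{3}}}{48256}
  F(ω) = 2πi·ΣRes = \frac{81 \pi \left(21 e^{\frac{16 \omega}{3}} - 8 e^{14 \omega}\right)}{168896}

Both cases combine into a single formula in |ω|:

F(ω) = - \frac{81 \pi e^{- 14 \left|{\omega}\right|}}{21112} + \frac{243 \pi e^{- \frac{16 \left|{\omega}\right|}{3}}}{24128}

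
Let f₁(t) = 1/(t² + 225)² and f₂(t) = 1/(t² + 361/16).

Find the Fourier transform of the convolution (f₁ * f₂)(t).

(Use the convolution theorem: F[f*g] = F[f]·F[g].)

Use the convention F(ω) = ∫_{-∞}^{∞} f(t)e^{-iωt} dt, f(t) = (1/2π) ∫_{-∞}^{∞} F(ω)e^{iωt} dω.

F[f₁*f₂](ω) = \frac{2 \pi^{2} \left(15 \left|{\omega}\right| + 1\right) e^{- \frac{79 \left|{\omega}\right|}{4}}}{64125}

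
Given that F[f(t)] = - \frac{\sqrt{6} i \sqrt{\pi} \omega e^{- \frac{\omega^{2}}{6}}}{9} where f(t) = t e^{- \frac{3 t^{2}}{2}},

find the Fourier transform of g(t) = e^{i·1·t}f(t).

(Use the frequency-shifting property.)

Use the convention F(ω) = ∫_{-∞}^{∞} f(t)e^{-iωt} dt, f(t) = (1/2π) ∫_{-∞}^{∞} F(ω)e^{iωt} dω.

F[g](ω) = \frac{\sqrt{6} i \sqrt{\pi} \left(1 - \omega\right) e^{- \frac{\left(\omega - 1\right)^{2}}{6}}}{9}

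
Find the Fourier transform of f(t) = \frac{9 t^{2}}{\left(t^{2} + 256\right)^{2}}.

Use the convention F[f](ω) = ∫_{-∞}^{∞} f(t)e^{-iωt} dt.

F(ω) = \frac{9 \pi \left(1 - 16 \left|{\omega}\right|\right) e^{- 16 \left|{\omega}\right|}}{32}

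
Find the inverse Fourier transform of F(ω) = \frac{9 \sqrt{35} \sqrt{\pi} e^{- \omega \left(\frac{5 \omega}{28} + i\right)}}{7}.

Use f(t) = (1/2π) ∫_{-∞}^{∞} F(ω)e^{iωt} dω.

f(t) = 9 e^{- \frac{7 \left(t - 1\right)^{2}}{5}}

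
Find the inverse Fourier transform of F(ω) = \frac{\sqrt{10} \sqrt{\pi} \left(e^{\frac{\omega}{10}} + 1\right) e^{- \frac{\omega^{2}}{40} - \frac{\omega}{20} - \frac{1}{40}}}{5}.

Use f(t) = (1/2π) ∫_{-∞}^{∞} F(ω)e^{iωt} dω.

f(t) = 4 e^{- 10 t^{2}} \cos{\left(t \right)}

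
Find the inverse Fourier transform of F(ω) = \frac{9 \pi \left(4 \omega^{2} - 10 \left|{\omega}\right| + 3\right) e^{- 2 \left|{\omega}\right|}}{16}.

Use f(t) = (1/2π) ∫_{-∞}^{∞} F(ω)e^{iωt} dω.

f(t) = \frac{9 t^{4}}{\left(t^{2} + 4\right)^{3}}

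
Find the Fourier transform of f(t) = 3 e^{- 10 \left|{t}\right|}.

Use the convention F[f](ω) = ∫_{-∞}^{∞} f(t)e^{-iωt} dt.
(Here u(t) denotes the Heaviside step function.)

F(ω) = \frac{60}{\omega^{2} + 100}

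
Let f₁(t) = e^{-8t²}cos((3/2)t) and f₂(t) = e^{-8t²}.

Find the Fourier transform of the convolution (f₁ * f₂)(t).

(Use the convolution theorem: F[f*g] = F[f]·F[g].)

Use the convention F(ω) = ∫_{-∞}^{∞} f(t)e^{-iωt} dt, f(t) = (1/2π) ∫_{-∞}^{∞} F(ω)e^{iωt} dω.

F[f₁*f₂](ω) = \frac{\pi \left(e^{\frac{3 \omega}{16}} + 1\right) e^{- \frac{\omega^{2}}{16} - \frac{3 \omega}{32} - \frac{9}{128}}}{16}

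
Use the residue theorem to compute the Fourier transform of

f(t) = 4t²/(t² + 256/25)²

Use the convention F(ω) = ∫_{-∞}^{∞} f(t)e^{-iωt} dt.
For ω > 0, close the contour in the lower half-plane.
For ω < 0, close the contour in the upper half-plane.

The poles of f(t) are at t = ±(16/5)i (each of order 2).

Let g(z) = f(z)e^{-iωz}; for large |z| the factor e^{-iωz} decays in the lower half-plane when ω > 0 and in the upper half-plane when ω < 0.

Case ω > 0 (lower half-plane, clockwise contour ⇒ F(ω) = -2πi·ΣRes):
  Res_{z = - \frac{16 i}{5}} g(z) = i \left(\frac{5}{16} - \omega\right) e^{- \frac{16 \omega}{5}} (pole of order 2)
  F(ω) = -2πi·ΣRes = \frac{\pi \left(5 - 16 \omega\right) e^{- \frac{16 \omega}{5}}}{8}

Case ω < 0 (upper half-plane, counterclockwise contour ⇒ F(ω) = +2πi·ΣRes):
  Res_{z = \frac{16 i}{5}} g(z) = i \left(- \omega - \frac{5}{16}\right) e^{\frac{16 \omega}{5}} (pole of order 2)
  F(ω) = 2πi·ΣRes = \frac{\pi \left(16 \omega + 5\right) e^{\frac{16 \omega}{5}}}{8}

Both cases combine into a single formula in |ω|:

F(ω) = \frac{\pi \left(5 - 16 \left|{\omega}\right|\right) e^{- \frac{16 \left|{\omega}\right|}{5}}}{8}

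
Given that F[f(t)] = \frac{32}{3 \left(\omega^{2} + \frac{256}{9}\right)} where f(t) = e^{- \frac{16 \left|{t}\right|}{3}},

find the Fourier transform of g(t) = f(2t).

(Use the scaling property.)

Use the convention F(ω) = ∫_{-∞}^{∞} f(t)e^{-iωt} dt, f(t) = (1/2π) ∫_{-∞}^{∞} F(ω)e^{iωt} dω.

F[g](ω) = \frac{192}{9 \omega^{2} + 1024}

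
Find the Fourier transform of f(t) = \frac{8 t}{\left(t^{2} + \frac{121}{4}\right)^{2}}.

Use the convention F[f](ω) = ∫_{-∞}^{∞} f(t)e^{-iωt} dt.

F(ω) = - \frac{8 i \pi \omega e^{- \frac{11 \left|{\omega}\right|}{2}}}{11}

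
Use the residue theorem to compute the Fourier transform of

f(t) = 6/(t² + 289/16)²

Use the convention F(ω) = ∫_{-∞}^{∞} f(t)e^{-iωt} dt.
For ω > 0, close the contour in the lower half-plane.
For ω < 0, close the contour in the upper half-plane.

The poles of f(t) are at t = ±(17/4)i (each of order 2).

Let g(z) = f(z)e^{-iωz}; for large |z| the factor e^{-iωz} decays in the lower half-plane when ω > 0 and in the upper half-plane when ω < 0.

Case ω > 0 (lower half-plane, clockwise contour ⇒ F(ω) = -2πi·ΣRes):
  Res_{z = - \frac{17 i}{4}} g(z) = \frac{24 i \left(17 \omega + 4\right) e^{- \frac{17 \omega}{4}}}{4913} (pole of order 2)
  F(ω) = -2πi·ΣRes = \frac{48 \pi \left(17 \omega + 4\right) e^{- \frac{17 \omega}{4}}}{4913}

Case ω < 0 (upper half-plane, counterclockwise contour ⇒ F(ω) = +2πi·ΣRes):
  Res_{z = \frac{17 i}{4}} g(z) = \frac{24 i \left(17 \omega - 4\right) e^{\frac{17 \omega}{4}}}{4913} (pole of order 2)
  F(ω) = 2πi·ΣRes = \frac{48 \pi \left(4 - 17 \omega\right) e^{\frac{17 \omega}{4}}}{4913}

Both cases combine into a single formula in |ω|:

F(ω) = \frac{48 \pi \left(17 \left|{\omega}\right| + 4\right) e^{- \frac{17 \left|{\omega}\right|}{4}}}{4913}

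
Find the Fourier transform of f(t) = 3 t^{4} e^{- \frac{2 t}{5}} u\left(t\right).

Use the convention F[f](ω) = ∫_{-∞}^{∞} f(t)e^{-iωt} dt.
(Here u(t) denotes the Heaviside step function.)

F(ω) = \frac{225000}{\left(5 i \omega + 2\right)^{5}}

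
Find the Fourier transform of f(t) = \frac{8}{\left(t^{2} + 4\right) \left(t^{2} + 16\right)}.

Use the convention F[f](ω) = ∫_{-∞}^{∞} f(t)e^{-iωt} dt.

F(ω) = \frac{\pi \left(2 e^{2 \left|{\omega}\right|} - 1\right) e^{- 4 \left|{\omega}\right|}}{6}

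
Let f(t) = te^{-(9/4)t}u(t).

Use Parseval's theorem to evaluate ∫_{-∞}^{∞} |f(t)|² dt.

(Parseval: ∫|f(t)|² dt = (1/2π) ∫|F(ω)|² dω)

∫|f(t)|² dt = \frac{16}{729}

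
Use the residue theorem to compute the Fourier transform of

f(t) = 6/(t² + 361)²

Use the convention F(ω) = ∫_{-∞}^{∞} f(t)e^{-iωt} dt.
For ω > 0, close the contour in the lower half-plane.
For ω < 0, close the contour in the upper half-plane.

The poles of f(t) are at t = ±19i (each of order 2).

Let g(z) = f(z)e^{-iωz}; for large |z| the factor e^{-iωz} decays in the lower half-plane when ω > 0 and in the upper half-plane when ω < 0.

Case ω > 0 (lower half-plane, clockwise contour ⇒ F(ω) = -2πi·ΣRes):
  Res_{z = - 19 i} g(z) = \frac{3 i \left(19 \omega + 1\right) e^{- 19 \omega}}{13718} (pole of order 2)
  F(ω) = -2πi·ΣRes = \frac{3 \pi \left(19 \omega + 1\right) e^{- 19 \omega}}{6859}

Case ω < 0 (upper half-plane, counterclockwise contour ⇒ F(ω) = +2πi·ΣRes):
  Res_{z = 19 i} g(z) = \frac{3 i \left(19 \omega - 1\right) e^{19 \omega}}{13718} (pole of order 2)
  F(ω) = 2πi·ΣRes = \frac{3 \pi \left(1 - 19 \omega\right) e^{19 \omega}}{6859}

Both cases combine into a single formula in |ω|:

F(ω) = \frac{3 \pi \left(19 \left|{\omega}\right| + 1\right) e^{- 19 \left|{\omega}\right|}}{6859}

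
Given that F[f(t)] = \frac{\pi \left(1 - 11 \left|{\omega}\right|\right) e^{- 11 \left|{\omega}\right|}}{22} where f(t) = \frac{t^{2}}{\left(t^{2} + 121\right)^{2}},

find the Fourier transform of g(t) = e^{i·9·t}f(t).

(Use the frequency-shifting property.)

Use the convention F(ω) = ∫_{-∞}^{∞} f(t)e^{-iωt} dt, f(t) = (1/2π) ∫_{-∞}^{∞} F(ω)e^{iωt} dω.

F[g](ω) = \frac{\pi \left(1 - 11 \left|{\omega - 9}\right|\right) e^{- 11 \left|{\omega - 9}\right|}}{22}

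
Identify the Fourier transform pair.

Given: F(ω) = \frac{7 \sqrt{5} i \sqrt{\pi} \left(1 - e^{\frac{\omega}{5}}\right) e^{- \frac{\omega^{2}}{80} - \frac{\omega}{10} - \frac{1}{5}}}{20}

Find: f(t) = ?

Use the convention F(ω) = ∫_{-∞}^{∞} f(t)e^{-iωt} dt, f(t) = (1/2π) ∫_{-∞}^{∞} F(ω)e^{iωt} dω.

f(t) = 7 e^{- 20 t^{2}} \sin{\left(4 t \right)}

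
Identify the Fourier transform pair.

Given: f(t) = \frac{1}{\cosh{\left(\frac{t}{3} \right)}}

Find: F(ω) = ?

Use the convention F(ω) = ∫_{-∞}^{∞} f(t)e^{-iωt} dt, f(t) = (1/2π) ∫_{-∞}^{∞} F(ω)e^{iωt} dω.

F(ω) = \frac{3 \pi}{\cosh{\left(\frac{3 \pi \omega}{2} \right)}}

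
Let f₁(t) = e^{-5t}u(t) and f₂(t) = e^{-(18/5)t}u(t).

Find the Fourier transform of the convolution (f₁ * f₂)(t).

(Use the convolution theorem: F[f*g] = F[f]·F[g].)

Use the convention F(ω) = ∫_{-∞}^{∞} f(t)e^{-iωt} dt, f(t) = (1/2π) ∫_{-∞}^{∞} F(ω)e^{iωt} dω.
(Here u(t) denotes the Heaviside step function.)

F[f₁*f₂](ω) = \frac{5}{\left(i \omega + 5\right) \left(5 i \omega + 18\right)}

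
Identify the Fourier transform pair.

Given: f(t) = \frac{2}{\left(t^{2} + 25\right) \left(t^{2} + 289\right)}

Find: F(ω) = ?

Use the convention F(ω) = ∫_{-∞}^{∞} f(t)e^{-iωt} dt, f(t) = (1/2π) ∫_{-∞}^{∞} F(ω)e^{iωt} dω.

F(ω) = \frac{\pi \left(17 e^{12 \left|{\omega}\right|} - 5\right) e^{- 17 \left|{\omega}\right|}}{11220}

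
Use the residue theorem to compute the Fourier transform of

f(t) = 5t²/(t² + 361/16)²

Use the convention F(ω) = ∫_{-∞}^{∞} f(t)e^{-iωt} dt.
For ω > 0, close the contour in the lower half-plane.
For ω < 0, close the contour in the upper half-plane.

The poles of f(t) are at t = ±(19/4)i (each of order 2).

Let g(z) = f(z)e^{-iωz}; for large |z| the factor e^{-iωz} decays in the lower half-plane when ω > 0 and in the upper half-plane when ω < 0.

Case ω > 0 (lower half-plane, clockwise contour ⇒ F(ω) = -2πi·ΣRes):
  Res_{z = - \frac{19 i}{4}} g(z) = \frac{5 i \left(4 - 19 \omega\right) e^{- \frac{19 \omega}{4}}}{76} (pole of order 2)
  F(ω) = -2πi·ΣRes = \frac{5 \pi \left(4 - 19 \omega\right) e^{- \frac{19 \omega}{4}}}{38}

Case ω < 0 (upper half-plane, counterclockwise contour ⇒ F(ω) = +2πi·ΣRes):
  Res_{z = \frac{19 i}{4}} g(z) = \frac{5 i \left(- 19 \omega - 4\right) e^{\frac{19 \omega}{4}}}{76} (pole of order 2)
  F(ω) = 2πi·ΣRes = \frac{5 \pi \left(19 \omega + 4\right) e^{\frac{19 \omega}{4}}}{38}

Both cases combine into a single formula in |ω|:

F(ω) = \frac{5 \pi \left(4 - 19 \left|{\omega}\right|\right) e^{- \frac{19 \left|{\omega}\right|}{4}}}{38}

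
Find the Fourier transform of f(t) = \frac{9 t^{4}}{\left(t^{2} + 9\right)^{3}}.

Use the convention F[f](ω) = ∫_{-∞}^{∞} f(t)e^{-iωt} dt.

F(ω) = \frac{9 \pi \left(3 \omega^{2} - 5 \left|{\omega}\right| + 1\right) e^{- 3 \left|{\omega}\right|}}{8}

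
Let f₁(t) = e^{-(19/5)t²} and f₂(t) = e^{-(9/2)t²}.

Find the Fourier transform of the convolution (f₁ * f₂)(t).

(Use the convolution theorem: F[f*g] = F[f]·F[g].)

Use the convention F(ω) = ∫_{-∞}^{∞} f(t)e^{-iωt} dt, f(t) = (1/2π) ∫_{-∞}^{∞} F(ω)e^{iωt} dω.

F[f₁*f₂](ω) = \frac{\sqrt{190} \pi e^{- \frac{83 \omega^{2}}{684}}}{57}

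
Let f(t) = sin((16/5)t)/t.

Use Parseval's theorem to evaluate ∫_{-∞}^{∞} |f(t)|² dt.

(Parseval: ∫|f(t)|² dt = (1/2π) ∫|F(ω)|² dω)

∫|f(t)|² dt = \frac{16 \pi}{5}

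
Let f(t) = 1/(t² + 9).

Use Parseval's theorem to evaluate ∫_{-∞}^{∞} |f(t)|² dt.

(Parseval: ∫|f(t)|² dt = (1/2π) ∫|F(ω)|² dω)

∫|f(t)|² dt = \frac{\pi}{54}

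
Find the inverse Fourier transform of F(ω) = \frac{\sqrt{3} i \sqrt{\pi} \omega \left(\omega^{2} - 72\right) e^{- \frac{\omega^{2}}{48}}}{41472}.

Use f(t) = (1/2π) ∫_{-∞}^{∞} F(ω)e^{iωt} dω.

f(t) = 2 t^{3} e^{- 12 t^{2}}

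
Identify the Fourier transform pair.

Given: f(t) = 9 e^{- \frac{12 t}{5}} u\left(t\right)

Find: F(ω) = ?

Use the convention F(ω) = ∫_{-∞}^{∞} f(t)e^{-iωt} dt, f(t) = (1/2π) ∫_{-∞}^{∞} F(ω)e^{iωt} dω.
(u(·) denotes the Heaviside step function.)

F(ω) = \frac{45}{5 i \omega + 12}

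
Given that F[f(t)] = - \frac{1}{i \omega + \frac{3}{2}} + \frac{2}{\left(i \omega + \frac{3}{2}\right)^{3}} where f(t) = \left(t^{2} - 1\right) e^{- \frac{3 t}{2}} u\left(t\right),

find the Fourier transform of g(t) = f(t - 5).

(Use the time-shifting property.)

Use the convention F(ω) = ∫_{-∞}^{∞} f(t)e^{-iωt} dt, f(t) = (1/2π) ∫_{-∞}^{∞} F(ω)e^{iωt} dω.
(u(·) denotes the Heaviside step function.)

F[g](ω) = \frac{2 \left(16 i \omega - \left(2 i \omega + 3\right)^{3} + 24\right) e^{- 5 i \omega}}{\left(2 i \omega + 3\right)^{4}}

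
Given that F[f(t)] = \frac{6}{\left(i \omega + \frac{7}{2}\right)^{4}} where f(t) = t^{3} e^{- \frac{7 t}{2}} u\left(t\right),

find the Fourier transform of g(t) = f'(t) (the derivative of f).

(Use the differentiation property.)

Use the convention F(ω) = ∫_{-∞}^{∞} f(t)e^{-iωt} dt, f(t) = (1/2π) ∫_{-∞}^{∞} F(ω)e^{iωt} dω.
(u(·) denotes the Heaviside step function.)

F[g](ω) = \frac{96 i \omega}{\left(2 i \omega + 7\right)^{4}}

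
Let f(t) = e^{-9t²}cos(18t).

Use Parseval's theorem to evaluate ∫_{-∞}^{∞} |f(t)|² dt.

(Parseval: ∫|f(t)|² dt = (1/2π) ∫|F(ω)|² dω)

∫|f(t)|² dt = \frac{\sqrt{2} \sqrt{\pi} \left(1 + e^{18}\right)}{12 e^{18}}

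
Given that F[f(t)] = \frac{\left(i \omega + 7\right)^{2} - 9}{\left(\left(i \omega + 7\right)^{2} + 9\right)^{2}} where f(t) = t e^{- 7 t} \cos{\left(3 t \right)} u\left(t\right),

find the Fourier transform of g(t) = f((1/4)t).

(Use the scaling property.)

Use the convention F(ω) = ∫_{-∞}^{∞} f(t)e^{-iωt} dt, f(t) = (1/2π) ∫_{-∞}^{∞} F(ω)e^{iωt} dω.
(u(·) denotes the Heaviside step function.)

F[g](ω) = \frac{4 \left(\left(4 i \omega + 7\right)^{2} - 9\right)}{\left(\left(4 i \omega + 7\right)^{2} + 9\right)^{2}}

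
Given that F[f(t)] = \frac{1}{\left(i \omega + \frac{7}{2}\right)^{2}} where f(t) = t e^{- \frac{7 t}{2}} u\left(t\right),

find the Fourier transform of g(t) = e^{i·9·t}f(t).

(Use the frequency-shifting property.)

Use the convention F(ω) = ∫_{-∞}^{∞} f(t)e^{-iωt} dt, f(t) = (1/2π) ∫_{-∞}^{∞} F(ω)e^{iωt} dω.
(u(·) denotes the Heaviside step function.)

F[g](ω) = \frac{4}{\left(2 i \left(\omega - 9\right) + 7\right)^{2}}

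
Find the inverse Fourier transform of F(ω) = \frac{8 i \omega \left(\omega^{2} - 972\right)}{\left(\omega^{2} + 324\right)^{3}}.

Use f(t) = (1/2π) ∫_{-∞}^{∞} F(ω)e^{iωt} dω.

f(t) = 2 t e^{- 18 \left|{t}\right|} \left|{t}\right|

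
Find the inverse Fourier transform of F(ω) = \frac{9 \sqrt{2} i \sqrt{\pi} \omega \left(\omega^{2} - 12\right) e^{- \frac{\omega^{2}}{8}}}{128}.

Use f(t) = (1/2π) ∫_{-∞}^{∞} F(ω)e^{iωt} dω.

f(t) = 9 t^{3} e^{- 2 t^{2}}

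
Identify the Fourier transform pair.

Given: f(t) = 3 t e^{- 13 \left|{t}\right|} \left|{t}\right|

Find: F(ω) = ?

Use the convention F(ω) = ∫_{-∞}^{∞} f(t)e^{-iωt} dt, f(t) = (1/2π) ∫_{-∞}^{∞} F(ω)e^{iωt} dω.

F(ω) = \frac{12 i \omega \left(\omega^{2} - 507\right)}{\left(\omega^{2} + 169\right)^{3}}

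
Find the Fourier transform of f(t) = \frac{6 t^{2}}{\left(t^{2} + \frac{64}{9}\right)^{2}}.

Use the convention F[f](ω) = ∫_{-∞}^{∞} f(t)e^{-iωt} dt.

F(ω) = \frac{3 \pi \left(3 - 8 \left|{\omega}\right|\right) e^{- \frac{8 \left|{\omega}\right|}{3}}}{8}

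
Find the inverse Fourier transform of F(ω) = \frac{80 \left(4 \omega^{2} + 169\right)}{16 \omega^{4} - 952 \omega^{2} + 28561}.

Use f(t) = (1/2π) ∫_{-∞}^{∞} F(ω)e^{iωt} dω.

f(t) = 4 e^{- \frac{5 \left|{t}\right|}{2}} \cos{\left(6 \left|{t}\right| \right)}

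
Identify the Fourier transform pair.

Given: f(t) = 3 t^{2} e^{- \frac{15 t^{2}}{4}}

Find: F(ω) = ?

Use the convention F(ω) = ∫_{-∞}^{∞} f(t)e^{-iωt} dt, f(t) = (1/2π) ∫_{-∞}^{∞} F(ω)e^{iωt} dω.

F(ω) = \frac{4 \sqrt{15} \sqrt{\pi} \left(15 - 2 \omega^{2}\right) e^{- \frac{\omega^{2}}{15}}}{1125}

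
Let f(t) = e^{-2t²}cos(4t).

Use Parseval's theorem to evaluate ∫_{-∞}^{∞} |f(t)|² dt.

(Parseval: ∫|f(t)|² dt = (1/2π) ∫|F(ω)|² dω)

∫|f(t)|² dt = \frac{\sqrt{\pi} \left(1 + e^{4}\right)}{4 e^{4}}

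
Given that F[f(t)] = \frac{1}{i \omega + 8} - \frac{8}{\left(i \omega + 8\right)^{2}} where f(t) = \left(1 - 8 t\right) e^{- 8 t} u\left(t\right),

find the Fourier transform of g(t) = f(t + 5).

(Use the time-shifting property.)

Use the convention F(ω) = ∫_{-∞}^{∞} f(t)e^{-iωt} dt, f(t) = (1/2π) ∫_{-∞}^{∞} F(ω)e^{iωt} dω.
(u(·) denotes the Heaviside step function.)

F[g](ω) = \frac{i \omega e^{5 i \omega}}{- \omega^{2} + 16 i \omega + 64}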